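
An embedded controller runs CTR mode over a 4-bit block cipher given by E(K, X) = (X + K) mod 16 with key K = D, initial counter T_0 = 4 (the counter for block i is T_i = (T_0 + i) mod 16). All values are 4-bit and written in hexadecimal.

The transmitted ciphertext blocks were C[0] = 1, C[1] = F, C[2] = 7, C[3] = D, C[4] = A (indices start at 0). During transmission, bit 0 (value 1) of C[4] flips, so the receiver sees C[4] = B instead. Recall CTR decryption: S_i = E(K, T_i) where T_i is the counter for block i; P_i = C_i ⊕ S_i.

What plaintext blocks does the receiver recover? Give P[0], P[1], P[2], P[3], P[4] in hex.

Only C[4] changed, to B. In CTR, a change in C_i flips the same bit in P_i only; the keystream is unaffected. Decrypting the received ciphertext:
P[0]: T = 4, S = E(K, T) = 1; 1 ⊕ 1 = 0.
P[1]: T = 5, S = E(K, T) = 2; F ⊕ 2 = D.
P[2]: T = 6, S = E(K, T) = 3; 7 ⊕ 3 = 4.
P[3]: T = 7, S = E(K, T) = 4; D ⊕ 4 = 9.
P[4]: T = 8, S = E(K, T) = 5; B ⊕ 5 = E.
Blocks that differ from the original plaintext: P[4].

P[0] = 0, P[1] = D, P[2] = 4, P[3] = 9, P[4] = E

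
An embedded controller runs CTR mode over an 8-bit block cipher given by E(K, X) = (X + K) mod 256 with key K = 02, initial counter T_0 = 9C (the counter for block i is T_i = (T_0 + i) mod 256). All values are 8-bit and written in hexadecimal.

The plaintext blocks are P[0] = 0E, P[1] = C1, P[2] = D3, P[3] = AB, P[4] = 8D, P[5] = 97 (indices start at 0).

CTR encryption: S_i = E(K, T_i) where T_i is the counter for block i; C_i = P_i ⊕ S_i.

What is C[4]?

C[4] = 2F

C[0]: T = 9C, S = E(K, T) = 9E; 0E ⊕ 9E = 90.
C[1]: T = 9D, S = E(K, T) = 9F; C1 ⊕ 9F = 5E.
C[2]: T = 9E, S = E(K, T) = A0; D3 ⊕ A0 = 73.
C[3]: T = 9F, S = E(K, T) = A1; AB ⊕ A1 = 0A.
C[4]: T = A0, S = E(K, T) = A2; 8D ⊕ A2 = 2F.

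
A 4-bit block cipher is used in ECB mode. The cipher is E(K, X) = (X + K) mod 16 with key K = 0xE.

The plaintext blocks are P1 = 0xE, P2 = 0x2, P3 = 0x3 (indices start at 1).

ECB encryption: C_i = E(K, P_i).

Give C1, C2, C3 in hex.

C1 = 0xC, C2 = 0x0, C3 = 0x1

C1: E(K, 0xE) = 0xC.
C2: E(K, 0x2) = 0x0.
C3: E(K, 0x3) = 0x1.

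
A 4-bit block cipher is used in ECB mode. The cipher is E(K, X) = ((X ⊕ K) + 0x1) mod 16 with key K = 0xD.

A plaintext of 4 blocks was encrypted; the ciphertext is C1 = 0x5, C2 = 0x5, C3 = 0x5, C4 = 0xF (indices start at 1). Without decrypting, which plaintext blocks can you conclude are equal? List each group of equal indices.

ECB encrypts each block independently with the same key, so equal ciphertext blocks imply equal plaintext blocks.
C1 = C2 = C3 = 0x5, so P1 = P2 = P3.

P1 = P2 = P3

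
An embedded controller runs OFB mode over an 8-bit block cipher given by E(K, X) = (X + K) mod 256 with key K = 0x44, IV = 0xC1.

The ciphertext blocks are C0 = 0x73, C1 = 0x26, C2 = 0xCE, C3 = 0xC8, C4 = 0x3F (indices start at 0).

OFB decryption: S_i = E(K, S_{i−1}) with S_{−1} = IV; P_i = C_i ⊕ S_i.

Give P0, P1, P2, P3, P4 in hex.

P0 = 0x76, P1 = 0x6F, P2 = 0x43, P3 = 0x19, P4 = 0x2A

P0: S = E(K, 0xC1) = 0x05; 0x73 ⊕ 0x05 = 0x76.
P1: S = E(K, 0x05) = 0x49; 0x26 ⊕ 0x49 = 0x6F.
P2: S = E(K, 0x49) = 0x8D; 0xCE ⊕ 0x8D = 0x43.
P3: S = E(K, 0x8D) = 0xD1; 0xC8 ⊕ 0xD1 = 0x19.
P4: S = E(K, 0xD1) = 0x15; 0x3F ⊕ 0x15 = 0x2A.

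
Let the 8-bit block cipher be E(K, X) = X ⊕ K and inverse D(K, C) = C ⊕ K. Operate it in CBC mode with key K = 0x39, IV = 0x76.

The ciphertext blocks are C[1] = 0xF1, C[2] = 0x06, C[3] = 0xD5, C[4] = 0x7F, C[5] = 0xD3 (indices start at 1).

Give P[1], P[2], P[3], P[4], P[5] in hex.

CBC decryption: P_i = D(K, C_i) ⊕ C_{i−1}, with C_{0} = IV.
P[1]: D(K, 0xF1) = 0xC8; 0xC8 ⊕ 0x76 = 0xBE.
P[2]: D(K, 0x06) = 0x3F; 0x3F ⊕ 0xF1 = 0xCE.
P[3]: D(K, 0xD5) = 0xEC; 0xEC ⊕ 0x06 = 0xEA.
P[4]: D(K, 0x7F) = 0x46; 0x46 ⊕ 0xD5 = 0x93.
P[5]: D(K, 0xD3) = 0xEA; 0xEA ⊕ 0x7F = 0x95.

P[1] = 0xBE, P[2] = 0xCE, P[3] = 0xEA, P[4] = 0x93, P[5] = 0x95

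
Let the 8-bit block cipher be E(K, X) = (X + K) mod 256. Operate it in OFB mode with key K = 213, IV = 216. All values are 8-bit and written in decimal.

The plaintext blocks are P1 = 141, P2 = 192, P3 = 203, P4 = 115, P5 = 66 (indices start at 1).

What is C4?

C4 = 95

OFB encryption: S_i = E(K, S_{i−1}) with S_{0} = IV; C_i = P_i ⊕ S_i.
C1: S = E(K, 216) = 173; 141 ⊕ 173 = 32.
C2: S = E(K, 173) = 130; 192 ⊕ 130 = 66.
C3: S = E(K, 130) = 87; 203 ⊕ 87 = 156.
C4: S = E(K, 87) = 44; 115 ⊕ 44 = 95.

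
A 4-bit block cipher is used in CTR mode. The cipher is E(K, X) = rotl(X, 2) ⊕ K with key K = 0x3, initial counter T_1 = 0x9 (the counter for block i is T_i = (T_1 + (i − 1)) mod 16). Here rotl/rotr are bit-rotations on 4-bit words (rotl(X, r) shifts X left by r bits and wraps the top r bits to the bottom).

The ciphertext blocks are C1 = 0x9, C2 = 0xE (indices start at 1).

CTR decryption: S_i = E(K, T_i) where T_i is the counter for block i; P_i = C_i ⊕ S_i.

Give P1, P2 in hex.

P1: T = 0x9, S = E(K, T) = 0x5; 0x9 ⊕ 0x5 = 0xC.
P2: T = 0xA, S = E(K, T) = 0x9; 0xE ⊕ 0x9 = 0x7.

P1 = 0xC, P2 = 0x7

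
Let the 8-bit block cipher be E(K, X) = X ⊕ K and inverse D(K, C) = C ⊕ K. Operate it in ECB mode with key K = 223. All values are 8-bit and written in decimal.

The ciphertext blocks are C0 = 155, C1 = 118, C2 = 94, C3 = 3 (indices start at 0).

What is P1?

ECB decryption: P_i = D(K, C_i).
P1: D(K, 118) = 169.

P1 = 169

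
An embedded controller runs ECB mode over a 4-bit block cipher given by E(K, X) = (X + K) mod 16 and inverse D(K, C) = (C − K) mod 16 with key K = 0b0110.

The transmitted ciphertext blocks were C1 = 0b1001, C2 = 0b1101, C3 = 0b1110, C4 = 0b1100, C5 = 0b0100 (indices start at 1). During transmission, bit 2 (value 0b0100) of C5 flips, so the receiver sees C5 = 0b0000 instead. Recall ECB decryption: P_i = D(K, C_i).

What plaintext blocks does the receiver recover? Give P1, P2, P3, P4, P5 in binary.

P1 = 0b0011, P2 = 0b0111, P3 = 0b1000, P4 = 0b0110, P5 = 0b1010

Only C5 changed, to 0b0000. In ECB, a change in C_i affects only P_i. Decrypting the received ciphertext:
P1: D(K, 0b1001) = 0b0011.
P2: D(K, 0b1101) = 0b0111.
P3: D(K, 0b1110) = 0b1000.
P4: D(K, 0b1100) = 0b0110.
P5: D(K, 0b0000) = 0b1010.
Blocks that differ from the original plaintext: P5.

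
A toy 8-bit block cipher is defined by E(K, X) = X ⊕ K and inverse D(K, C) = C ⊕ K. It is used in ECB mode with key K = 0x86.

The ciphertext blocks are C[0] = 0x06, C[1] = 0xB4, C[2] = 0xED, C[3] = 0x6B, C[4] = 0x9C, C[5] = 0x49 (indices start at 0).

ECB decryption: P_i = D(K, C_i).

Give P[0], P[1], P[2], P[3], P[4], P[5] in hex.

P[0]: D(K, 0x06) = 0x80.
P[1]: D(K, 0xB4) = 0x32.
P[2]: D(K, 0xED) = 0x6B.
P[3]: D(K, 0x6B) = 0xED.
P[4]: D(K, 0x9C) = 0x1A.
P[5]: D(K, 0x49) = 0xCF.

P[0] = 0x80, P[1] = 0x32, P[2] = 0x6B, P[3] = 0xED, P[4] = 0x1A, P[5] = 0xCF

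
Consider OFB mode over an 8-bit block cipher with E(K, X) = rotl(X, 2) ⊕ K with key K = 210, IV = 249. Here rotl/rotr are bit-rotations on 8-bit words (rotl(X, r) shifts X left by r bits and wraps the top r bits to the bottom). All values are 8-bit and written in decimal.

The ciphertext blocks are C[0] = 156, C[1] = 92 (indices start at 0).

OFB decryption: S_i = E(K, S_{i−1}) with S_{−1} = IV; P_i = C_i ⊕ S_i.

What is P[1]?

P[1] = 90

P[0]: S = E(K, 249) = 53; 156 ⊕ 53 = 169.
P[1]: S = E(K, 53) = 6; 92 ⊕ 6 = 90.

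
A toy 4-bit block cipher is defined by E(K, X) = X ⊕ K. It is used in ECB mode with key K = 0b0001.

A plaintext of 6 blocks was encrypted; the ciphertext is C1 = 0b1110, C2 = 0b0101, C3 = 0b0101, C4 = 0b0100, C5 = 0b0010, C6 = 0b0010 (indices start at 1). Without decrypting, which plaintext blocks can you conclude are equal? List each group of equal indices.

ECB encrypts each block independently with the same key, so equal ciphertext blocks imply equal plaintext blocks.
C2 = C3 = 0b0101, so P2 = P3.
C5 = C6 = 0b0010, so P5 = P6.

P2 = P3; P5 = P6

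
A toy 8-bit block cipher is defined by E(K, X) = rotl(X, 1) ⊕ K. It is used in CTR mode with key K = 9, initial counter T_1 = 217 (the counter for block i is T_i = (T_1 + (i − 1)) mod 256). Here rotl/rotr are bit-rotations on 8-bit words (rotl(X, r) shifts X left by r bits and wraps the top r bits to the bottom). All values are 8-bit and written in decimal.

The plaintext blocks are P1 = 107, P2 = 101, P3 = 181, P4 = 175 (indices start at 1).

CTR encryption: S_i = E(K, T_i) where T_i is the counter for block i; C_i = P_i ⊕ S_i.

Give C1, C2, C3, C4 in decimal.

C1: T = 217, S = E(K, T) = 186; 107 ⊕ 186 = 209.
C2: T = 218, S = E(K, T) = 188; 101 ⊕ 188 = 217.
C3: T = 219, S = E(K, T) = 190; 181 ⊕ 190 = 11.
C4: T = 220, S = E(K, T) = 176; 175 ⊕ 176 = 31.

C1 = 209, C2 = 217, C3 = 11, C4 = 31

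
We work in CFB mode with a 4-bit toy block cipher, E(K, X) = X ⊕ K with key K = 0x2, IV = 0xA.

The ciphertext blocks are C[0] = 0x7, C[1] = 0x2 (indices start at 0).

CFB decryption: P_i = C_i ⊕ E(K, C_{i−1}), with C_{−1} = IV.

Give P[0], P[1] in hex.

P[0] = 0xF, P[1] = 0x7

P[0]: E(K, 0xA) = 0x8; 0x7 ⊕ 0x8 = 0xF.
P[1]: E(K, 0x7) = 0x5; 0x2 ⊕ 0x5 = 0x7.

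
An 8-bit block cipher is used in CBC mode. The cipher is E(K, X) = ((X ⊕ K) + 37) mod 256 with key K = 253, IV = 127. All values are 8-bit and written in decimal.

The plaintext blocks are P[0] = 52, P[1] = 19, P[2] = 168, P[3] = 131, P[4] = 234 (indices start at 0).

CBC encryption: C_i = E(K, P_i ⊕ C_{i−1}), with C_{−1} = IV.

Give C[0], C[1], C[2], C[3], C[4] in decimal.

C[0] = 219, C[1] = 90, C[2] = 52, C[3] = 111, C[4] = 157

C[0]: P[0] ⊕ 127 = 75; E(K, 75) = 219.
C[1]: P[1] ⊕ 219 = 200; E(K, 200) = 90.
C[2]: P[2] ⊕ 90 = 242; E(K, 242) = 52.
C[3]: P[3] ⊕ 52 = 183; E(K, 183) = 111.
C[4]: P[4] ⊕ 111 = 133; E(K, 133) = 157.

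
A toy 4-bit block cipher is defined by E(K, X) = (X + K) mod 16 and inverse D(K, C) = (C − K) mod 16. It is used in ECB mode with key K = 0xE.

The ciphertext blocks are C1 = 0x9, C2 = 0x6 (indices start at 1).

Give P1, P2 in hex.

ECB decryption: P_i = D(K, C_i).
P1: D(K, 0x9) = 0xB.
P2: D(K, 0x6) = 0x8.

P1 = 0xB, P2 = 0x8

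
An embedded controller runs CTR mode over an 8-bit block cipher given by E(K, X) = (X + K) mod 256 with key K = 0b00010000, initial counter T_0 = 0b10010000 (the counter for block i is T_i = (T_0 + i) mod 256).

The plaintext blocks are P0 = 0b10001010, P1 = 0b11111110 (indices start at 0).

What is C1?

C1 = 0b01011111

CTR encryption: S_i = E(K, T_i) where T_i is the counter for block i; C_i = P_i ⊕ S_i.
C0: T = 0b10010000, S = E(K, T) = 0b10100000; 0b10001010 ⊕ 0b10100000 = 0b00101010.
C1: T = 0b10010001, S = E(K, T) = 0b10100001; 0b11111110 ⊕ 0b10100001 = 0b01011111.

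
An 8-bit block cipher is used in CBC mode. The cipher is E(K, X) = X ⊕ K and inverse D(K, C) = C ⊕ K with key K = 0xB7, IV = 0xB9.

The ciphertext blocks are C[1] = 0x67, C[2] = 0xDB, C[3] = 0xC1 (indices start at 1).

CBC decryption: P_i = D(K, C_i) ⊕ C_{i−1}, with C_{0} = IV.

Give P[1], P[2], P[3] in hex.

P[1] = 0x69, P[2] = 0x0B, P[3] = 0xAD

P[1]: D(K, 0x67) = 0xD0; 0xD0 ⊕ 0xB9 = 0x69.
P[2]: D(K, 0xDB) = 0x6C; 0x6C ⊕ 0x67 = 0x0B.
P[3]: D(K, 0xC1) = 0x76; 0x76 ⊕ 0xDB = 0xAD.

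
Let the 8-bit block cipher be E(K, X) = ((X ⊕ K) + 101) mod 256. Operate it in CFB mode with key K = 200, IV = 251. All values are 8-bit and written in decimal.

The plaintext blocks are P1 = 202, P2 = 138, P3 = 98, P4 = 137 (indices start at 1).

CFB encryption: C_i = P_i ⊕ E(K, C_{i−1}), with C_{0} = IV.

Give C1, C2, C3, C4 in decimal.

C1 = 82, C2 = 117, C3 = 64, C4 = 100

C1: E(K, 251) = 152; 202 ⊕ 152 = 82.
C2: E(K, 82) = 255; 138 ⊕ 255 = 117.
C3: E(K, 117) = 34; 98 ⊕ 34 = 64.
C4: E(K, 64) = 237; 137 ⊕ 237 = 100.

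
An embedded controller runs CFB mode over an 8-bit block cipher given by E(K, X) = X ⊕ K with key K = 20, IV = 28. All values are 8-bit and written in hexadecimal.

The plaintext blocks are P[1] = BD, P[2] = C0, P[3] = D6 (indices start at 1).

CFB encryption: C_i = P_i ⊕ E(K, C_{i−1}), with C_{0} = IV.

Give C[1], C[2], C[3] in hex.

C[1]: E(K, 28) = 08; BD ⊕ 08 = B5.
C[2]: E(K, B5) = 95; C0 ⊕ 95 = 55.
C[3]: E(K, 55) = 75; D6 ⊕ 75 = A3.

C[1] = B5, C[2] = 55, C[3] = A3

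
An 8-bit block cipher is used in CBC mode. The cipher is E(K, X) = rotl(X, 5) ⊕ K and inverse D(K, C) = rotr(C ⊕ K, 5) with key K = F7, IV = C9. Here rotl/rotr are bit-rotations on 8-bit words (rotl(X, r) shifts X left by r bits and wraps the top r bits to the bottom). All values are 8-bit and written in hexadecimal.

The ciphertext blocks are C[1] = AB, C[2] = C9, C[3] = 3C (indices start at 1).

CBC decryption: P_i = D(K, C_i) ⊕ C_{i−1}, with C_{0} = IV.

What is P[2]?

P[2] = 5A

P[2]: D(K, C9) = F1; F1 ⊕ AB = 5A.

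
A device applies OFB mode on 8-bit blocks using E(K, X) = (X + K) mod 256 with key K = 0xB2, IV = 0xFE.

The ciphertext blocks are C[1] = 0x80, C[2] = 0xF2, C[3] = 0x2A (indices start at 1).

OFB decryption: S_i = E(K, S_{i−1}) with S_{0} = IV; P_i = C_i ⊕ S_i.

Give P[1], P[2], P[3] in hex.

P[1] = 0x30, P[2] = 0x90, P[3] = 0x3E

P[1]: S = E(K, 0xFE) = 0xB0; 0x80 ⊕ 0xB0 = 0x30.
P[2]: S = E(K, 0xB0) = 0x62; 0xF2 ⊕ 0x62 = 0x90.
P[3]: S = E(K, 0x62) = 0x14; 0x2A ⊕ 0x14 = 0x3E.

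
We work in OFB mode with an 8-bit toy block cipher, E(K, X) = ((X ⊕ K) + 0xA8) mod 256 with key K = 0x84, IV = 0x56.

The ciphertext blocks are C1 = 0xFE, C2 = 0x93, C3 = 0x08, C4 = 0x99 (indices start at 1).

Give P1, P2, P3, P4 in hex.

P1 = 0x84, P2 = 0x35, P3 = 0xC2, P4 = 0x6F

OFB decryption: S_i = E(K, S_{i−1}) with S_{0} = IV; P_i = C_i ⊕ S_i.
P1: S = E(K, 0x56) = 0x7A; 0xFE ⊕ 0x7A = 0x84.
P2: S = E(K, 0x7A) = 0xA6; 0x93 ⊕ 0xA6 = 0x35.
P3: S = E(K, 0xA6) = 0xCA; 0x08 ⊕ 0xCA = 0xC2.
P4: S = E(K, 0xCA) = 0xF6; 0x99 ⊕ 0xF6 = 0x6F.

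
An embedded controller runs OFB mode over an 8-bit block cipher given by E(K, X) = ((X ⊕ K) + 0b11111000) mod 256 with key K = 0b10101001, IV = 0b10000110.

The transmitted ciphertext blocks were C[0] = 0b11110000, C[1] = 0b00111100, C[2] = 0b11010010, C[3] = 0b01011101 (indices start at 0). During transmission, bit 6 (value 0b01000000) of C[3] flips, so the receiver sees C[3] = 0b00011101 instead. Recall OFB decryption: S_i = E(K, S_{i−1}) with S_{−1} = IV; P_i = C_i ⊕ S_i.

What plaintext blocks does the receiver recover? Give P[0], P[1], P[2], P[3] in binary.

P[0] = 0b11010111, P[1] = 0b10111010, P[2] = 0b11110101, P[3] = 0b10011011

Only C[3] changed, to 0b00011101. In OFB, a change in C_i flips the same bit in P_i only; the keystream is unaffected. Decrypting the received ciphertext:
P[0]: S = E(K, 0b10000110) = 0b00100111; 0b11110000 ⊕ 0b00100111 = 0b11010111.
P[1]: S = E(K, 0b00100111) = 0b10000110; 0b00111100 ⊕ 0b10000110 = 0b10111010.
P[2]: S = E(K, 0b10000110) = 0b00100111; 0b11010010 ⊕ 0b00100111 = 0b11110101.
P[3]: S = E(K, 0b00100111) = 0b10000110; 0b00011101 ⊕ 0b10000110 = 0b10011011.
Blocks that differ from the original plaintext: P[3].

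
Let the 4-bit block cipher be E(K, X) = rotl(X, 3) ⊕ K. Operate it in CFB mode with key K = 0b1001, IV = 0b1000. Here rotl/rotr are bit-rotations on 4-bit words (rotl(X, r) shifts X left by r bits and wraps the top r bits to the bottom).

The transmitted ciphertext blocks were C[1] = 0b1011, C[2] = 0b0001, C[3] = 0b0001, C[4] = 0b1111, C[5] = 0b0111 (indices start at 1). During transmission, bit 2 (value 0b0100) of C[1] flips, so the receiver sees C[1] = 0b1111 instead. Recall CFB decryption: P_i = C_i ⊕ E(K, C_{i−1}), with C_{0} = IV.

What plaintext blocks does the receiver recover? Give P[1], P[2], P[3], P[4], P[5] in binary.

P[1] = 0b0010, P[2] = 0b0111, P[3] = 0b0000, P[4] = 0b1110, P[5] = 0b0001

Only C[1] changed, to 0b1111. In CFB, a change in C_i flips the same bit in P_i and garbles P_{i+1}. Decrypting the received ciphertext:
P[1]: E(K, 0b1000) = 0b1101; 0b1111 ⊕ 0b1101 = 0b0010.
P[2]: E(K, 0b1111) = 0b0110; 0b0001 ⊕ 0b0110 = 0b0111.
P[3]: E(K, 0b0001) = 0b0001; 0b0001 ⊕ 0b0001 = 0b0000.
P[4]: E(K, 0b0001) = 0b0001; 0b1111 ⊕ 0b0001 = 0b1110.
P[5]: E(K, 0b1111) = 0b0110; 0b0111 ⊕ 0b0110 = 0b0001.
Blocks that differ from the original plaintext: P[1], P[2].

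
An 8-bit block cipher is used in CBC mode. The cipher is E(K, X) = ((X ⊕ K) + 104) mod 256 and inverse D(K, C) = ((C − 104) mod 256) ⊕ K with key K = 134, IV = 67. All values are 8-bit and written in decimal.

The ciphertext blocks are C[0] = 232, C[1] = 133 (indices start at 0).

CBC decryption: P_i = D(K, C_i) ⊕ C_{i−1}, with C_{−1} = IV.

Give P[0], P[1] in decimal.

P[0]: D(K, 232) = 6; 6 ⊕ 67 = 69.
P[1]: D(K, 133) = 155; 155 ⊕ 232 = 115.

P[0] = 69, P[1] = 115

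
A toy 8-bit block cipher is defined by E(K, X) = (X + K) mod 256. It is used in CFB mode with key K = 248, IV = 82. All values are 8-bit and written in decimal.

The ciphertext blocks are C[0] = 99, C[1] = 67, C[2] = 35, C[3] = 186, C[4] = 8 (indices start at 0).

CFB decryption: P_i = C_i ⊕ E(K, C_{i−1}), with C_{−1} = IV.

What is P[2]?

P[2] = 24

P[2]: E(K, 67) = 59; 35 ⊕ 59 = 24.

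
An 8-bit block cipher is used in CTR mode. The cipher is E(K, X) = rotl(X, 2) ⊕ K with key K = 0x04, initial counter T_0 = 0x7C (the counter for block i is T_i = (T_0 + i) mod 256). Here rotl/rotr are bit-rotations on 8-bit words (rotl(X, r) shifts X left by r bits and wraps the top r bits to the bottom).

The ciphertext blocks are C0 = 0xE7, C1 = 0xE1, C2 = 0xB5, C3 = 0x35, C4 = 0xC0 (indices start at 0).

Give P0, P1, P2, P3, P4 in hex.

P0 = 0x12, P1 = 0x10, P2 = 0x48, P3 = 0xCC, P4 = 0xC6

CTR decryption: S_i = E(K, T_i) where T_i is the counter for block i; P_i = C_i ⊕ S_i.
P0: T = 0x7C, S = E(K, T) = 0xF5; 0xE7 ⊕ 0xF5 = 0x12.
P1: T = 0x7D, S = E(K, T) = 0xF1; 0xE1 ⊕ 0xF1 = 0x10.
P2: T = 0x7E, S = E(K, T) = 0xFD; 0xB5 ⊕ 0xFD = 0x48.
P3: T = 0x7F, S = E(K, T) = 0xF9; 0x35 ⊕ 0xF9 = 0xCC.
P4: T = 0x80, S = E(K, T) = 0x06; 0xC0 ⊕ 0x06 = 0xC6.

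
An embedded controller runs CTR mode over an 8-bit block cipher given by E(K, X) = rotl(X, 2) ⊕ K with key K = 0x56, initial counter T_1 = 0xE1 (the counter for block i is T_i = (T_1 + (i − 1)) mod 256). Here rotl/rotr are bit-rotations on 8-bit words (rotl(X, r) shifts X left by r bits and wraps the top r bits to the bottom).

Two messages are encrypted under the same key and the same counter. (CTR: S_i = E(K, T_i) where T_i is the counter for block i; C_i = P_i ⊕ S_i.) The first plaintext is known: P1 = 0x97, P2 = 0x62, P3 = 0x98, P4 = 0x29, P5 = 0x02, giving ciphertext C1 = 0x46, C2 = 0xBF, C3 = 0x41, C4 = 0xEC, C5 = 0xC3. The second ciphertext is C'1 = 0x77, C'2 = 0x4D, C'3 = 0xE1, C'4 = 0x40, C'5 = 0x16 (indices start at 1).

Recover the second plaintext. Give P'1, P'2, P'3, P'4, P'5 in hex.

In CTR with a reused counter, both messages share the same keystream S_i, so C_i ⊕ C'_i = P_i ⊕ P'_i and thus P'_i = P_i ⊕ C_i ⊕ C'_i.
P'1: 0x97 ⊕ 0x46 ⊕ 0x77 = 0xA6.
P'2: 0x62 ⊕ 0xBF ⊕ 0x4D = 0x90.
P'3: 0x98 ⊕ 0x41 ⊕ 0xE1 = 0x38.
P'4: 0x29 ⊕ 0xEC ⊕ 0x40 = 0x85.
P'5: 0x02 ⊕ 0xC3 ⊕ 0x16 = 0xD7.

P'1 = 0xA6, P'2 = 0x90, P'3 = 0x38, P'4 = 0x85, P'5 = 0xD7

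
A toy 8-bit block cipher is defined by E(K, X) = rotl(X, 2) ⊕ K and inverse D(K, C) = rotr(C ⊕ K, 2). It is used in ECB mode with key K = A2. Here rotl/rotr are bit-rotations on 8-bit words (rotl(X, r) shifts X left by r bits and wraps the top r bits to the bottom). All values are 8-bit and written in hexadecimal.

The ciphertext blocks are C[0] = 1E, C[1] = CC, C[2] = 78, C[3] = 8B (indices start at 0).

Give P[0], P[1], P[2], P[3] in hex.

ECB decryption: P_i = D(K, C_i).
P[0]: D(K, 1E) = 2F.
P[1]: D(K, CC) = 9B.
P[2]: D(K, 78) = B6.
P[3]: D(K, 8B) = 4A.

P[0] = 2F, P[1] = 9B, P[2] = B6, P[3] = 4A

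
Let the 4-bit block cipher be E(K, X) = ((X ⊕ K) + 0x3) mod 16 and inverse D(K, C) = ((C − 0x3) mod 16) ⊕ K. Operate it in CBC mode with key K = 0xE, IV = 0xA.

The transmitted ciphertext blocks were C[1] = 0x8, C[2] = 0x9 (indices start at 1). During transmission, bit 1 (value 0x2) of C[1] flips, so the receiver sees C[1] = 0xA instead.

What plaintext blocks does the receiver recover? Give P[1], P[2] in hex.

CBC decryption: P_i = D(K, C_i) ⊕ C_{i−1}, with C_{0} = IV.
Only C[1] changed, to 0xA. In CBC, a change in C_i garbles P_i and flips the same bit in P_{i+1}. Decrypting the received ciphertext:
P[1]: D(K, 0xA) = 0x9; 0x9 ⊕ 0xA = 0x3.
P[2]: D(K, 0x9) = 0x8; 0x8 ⊕ 0xA = 0x2.
Blocks that differ from the original plaintext: P[1], P[2].

P[1] = 0x3, P[2] = 0x2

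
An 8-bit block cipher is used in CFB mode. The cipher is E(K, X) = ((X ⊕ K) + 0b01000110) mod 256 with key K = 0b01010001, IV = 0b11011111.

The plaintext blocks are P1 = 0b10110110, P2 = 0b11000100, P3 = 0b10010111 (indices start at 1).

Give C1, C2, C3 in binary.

C1 = 0b01100010, C2 = 0b10111101, C3 = 0b10100101

CFB encryption: C_i = P_i ⊕ E(K, C_{i−1}), with C_{0} = IV.
C1: E(K, 0b11011111) = 0b11010100; 0b10110110 ⊕ 0b11010100 = 0b01100010.
C2: E(K, 0b01100010) = 0b01111001; 0b11000100 ⊕ 0b01111001 = 0b10111101.
C3: E(K, 0b10111101) = 0b00110010; 0b10010111 ⊕ 0b00110010 = 0b10100101.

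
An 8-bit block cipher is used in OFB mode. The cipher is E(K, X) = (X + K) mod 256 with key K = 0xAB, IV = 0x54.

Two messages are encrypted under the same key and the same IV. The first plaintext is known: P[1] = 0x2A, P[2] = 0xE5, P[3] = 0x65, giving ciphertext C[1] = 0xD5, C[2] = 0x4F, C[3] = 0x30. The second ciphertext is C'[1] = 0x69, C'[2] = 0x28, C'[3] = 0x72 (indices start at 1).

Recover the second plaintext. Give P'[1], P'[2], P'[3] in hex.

In OFB with a reused IV, both messages share the same keystream S_i, so C_i ⊕ C'_i = P_i ⊕ P'_i and thus P'_i = P_i ⊕ C_i ⊕ C'_i.
P'[1]: 0x2A ⊕ 0xD5 ⊕ 0x69 = 0x96.
P'[2]: 0xE5 ⊕ 0x4F ⊕ 0x28 = 0x82.
P'[3]: 0x65 ⊕ 0x30 ⊕ 0x72 = 0x27.

P'[1] = 0x96, P'[2] = 0x82, P'[3] = 0x27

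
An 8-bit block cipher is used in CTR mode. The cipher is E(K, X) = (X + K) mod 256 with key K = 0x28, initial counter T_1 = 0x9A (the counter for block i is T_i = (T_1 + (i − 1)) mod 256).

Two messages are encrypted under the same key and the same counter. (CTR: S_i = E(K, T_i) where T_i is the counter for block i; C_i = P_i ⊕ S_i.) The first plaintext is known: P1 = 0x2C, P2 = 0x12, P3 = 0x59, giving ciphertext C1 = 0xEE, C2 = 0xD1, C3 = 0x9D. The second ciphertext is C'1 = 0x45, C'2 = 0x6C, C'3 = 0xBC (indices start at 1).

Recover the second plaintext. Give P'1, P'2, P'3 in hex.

In CTR with a reused counter, both messages share the same keystream S_i, so C_i ⊕ C'_i = P_i ⊕ P'_i and thus P'_i = P_i ⊕ C_i ⊕ C'_i.
P'1: 0x2C ⊕ 0xEE ⊕ 0x45 = 0x87.
P'2: 0x12 ⊕ 0xD1 ⊕ 0x6C = 0xAF.
P'3: 0x59 ⊕ 0x9D ⊕ 0xBC = 0x78.

P'1 = 0x87, P'2 = 0xAF, P'3 = 0x78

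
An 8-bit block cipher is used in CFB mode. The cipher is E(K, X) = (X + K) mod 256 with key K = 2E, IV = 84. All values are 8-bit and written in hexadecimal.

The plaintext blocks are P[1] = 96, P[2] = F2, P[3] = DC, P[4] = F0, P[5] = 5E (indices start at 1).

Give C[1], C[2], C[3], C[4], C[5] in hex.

CFB encryption: C_i = P_i ⊕ E(K, C_{i−1}), with C_{0} = IV.
C[1]: E(K, 84) = B2; 96 ⊕ B2 = 24.
C[2]: E(K, 24) = 52; F2 ⊕ 52 = A0.
C[3]: E(K, A0) = CE; DC ⊕ CE = 12.
C[4]: E(K, 12) = 40; F0 ⊕ 40 = B0.
C[5]: E(K, B0) = DE; 5E ⊕ DE = 80.

C[1] = 24, C[2] = A0, C[3] = 12, C[4] = B0, C[5] = 80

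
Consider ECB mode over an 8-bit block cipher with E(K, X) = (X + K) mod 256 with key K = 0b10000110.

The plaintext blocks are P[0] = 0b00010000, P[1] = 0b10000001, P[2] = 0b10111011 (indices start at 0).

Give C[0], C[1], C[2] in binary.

C[0] = 0b10010110, C[1] = 0b00000111, C[2] = 0b01000001

ECB encryption: C_i = E(K, P_i).
C[0]: E(K, 0b00010000) = 0b10010110.
C[1]: E(K, 0b10000001) = 0b00000111.
C[2]: E(K, 0b10111011) = 0b01000001.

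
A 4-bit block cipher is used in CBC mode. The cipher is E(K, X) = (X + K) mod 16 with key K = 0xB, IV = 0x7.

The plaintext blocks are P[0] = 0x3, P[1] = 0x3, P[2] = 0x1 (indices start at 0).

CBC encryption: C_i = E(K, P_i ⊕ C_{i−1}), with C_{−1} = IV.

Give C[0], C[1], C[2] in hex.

C[0]: P[0] ⊕ 0x7 = 0x4; E(K, 0x4) = 0xF.
C[1]: P[1] ⊕ 0xF = 0xC; E(K, 0xC) = 0x7.
C[2]: P[2] ⊕ 0x7 = 0x6; E(K, 0x6) = 0x1.

C[0] = 0xF, C[1] = 0x7, C[2] = 0x1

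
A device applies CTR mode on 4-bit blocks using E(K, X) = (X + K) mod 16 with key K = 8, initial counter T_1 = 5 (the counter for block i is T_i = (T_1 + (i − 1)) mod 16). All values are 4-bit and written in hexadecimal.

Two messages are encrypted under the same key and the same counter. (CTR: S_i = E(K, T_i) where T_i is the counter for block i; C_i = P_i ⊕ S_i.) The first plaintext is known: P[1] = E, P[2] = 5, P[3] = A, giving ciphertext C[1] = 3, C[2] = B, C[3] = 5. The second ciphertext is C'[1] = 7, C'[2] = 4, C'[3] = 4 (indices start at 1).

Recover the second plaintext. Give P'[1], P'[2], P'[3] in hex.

P'[1] = A, P'[2] = A, P'[3] = B

In CTR with a reused counter, both messages share the same keystream S_i, so C_i ⊕ C'_i = P_i ⊕ P'_i and thus P'_i = P_i ⊕ C_i ⊕ C'_i.
P'[1]: E ⊕ 3 ⊕ 7 = A.
P'[2]: 5 ⊕ B ⊕ 4 = A.
P'[3]: A ⊕ 5 ⊕ 4 = B.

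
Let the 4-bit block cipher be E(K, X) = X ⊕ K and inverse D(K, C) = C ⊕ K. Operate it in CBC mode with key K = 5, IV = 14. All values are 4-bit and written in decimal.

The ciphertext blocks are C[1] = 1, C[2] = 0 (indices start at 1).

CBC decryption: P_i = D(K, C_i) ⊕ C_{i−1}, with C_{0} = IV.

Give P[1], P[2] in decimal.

P[1] = 10, P[2] = 4

P[1]: D(K, 1) = 4; 4 ⊕ 14 = 10.
P[2]: D(K, 0) = 5; 5 ⊕ 1 = 4.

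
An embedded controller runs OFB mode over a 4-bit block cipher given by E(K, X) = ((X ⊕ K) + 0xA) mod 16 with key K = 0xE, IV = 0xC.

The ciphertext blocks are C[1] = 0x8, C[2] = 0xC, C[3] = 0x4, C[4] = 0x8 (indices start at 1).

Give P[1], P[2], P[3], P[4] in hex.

P[1] = 0x4, P[2] = 0x0, P[3] = 0x8, P[4] = 0x4

OFB decryption: S_i = E(K, S_{i−1}) with S_{0} = IV; P_i = C_i ⊕ S_i.
P[1]: S = E(K, 0xC) = 0xC; 0x8 ⊕ 0xC = 0x4.
P[2]: S = E(K, 0xC) = 0xC; 0xC ⊕ 0xC = 0x0.
P[3]: S = E(K, 0xC) = 0xC; 0x4 ⊕ 0xC = 0x8.
P[4]: S = E(K, 0xC) = 0xC; 0x8 ⊕ 0xC = 0x4.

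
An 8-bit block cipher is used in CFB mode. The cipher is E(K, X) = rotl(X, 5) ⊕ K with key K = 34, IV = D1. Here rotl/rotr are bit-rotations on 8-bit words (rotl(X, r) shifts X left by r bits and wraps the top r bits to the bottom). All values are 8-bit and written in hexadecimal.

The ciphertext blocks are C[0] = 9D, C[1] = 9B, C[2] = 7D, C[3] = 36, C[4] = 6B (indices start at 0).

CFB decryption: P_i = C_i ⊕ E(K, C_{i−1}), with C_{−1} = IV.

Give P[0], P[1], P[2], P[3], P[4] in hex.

P[0] = 93, P[1] = 1C, P[2] = 3A, P[3] = AD, P[4] = 99

P[0]: E(K, D1) = 0E; 9D ⊕ 0E = 93.
P[1]: E(K, 9D) = 87; 9B ⊕ 87 = 1C.
P[2]: E(K, 9B) = 47; 7D ⊕ 47 = 3A.
P[3]: E(K, 7D) = 9B; 36 ⊕ 9B = AD.
P[4]: E(K, 36) = F2; 6B ⊕ F2 = 99.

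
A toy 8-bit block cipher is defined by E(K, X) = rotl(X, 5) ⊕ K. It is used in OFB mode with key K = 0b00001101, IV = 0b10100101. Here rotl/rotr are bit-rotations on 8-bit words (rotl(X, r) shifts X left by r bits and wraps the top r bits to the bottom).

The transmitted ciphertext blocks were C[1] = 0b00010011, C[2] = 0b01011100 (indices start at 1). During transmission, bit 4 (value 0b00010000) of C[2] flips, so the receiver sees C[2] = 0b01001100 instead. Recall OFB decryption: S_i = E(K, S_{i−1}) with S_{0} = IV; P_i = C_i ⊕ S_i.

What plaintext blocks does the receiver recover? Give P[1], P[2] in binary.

P[1] = 0b10101010, P[2] = 0b01110110

Only C[2] changed, to 0b01001100. In OFB, a change in C_i flips the same bit in P_i only; the keystream is unaffected. Decrypting the received ciphertext:
P[1]: S = E(K, 0b10100101) = 0b10111001; 0b00010011 ⊕ 0b10111001 = 0b10101010.
P[2]: S = E(K, 0b10111001) = 0b00111010; 0b01001100 ⊕ 0b00111010 = 0b01110110.
Blocks that differ from the original plaintext: P[2].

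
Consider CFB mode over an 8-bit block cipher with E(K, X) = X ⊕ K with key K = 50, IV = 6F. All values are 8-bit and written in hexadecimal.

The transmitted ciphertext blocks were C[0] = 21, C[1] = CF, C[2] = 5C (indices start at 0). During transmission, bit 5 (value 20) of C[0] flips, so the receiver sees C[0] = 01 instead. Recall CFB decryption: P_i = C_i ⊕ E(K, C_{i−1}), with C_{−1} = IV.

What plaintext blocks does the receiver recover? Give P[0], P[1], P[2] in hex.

P[0] = 3E, P[1] = 9E, P[2] = C3

Only C[0] changed, to 01. In CFB, a change in C_i flips the same bit in P_i and garbles P_{i+1}. Decrypting the received ciphertext:
P[0]: E(K, 6F) = 3F; 01 ⊕ 3F = 3E.
P[1]: E(K, 01) = 51; CF ⊕ 51 = 9E.
P[2]: E(K, CF) = 9F; 5C ⊕ 9F = C3.
Blocks that differ from the original plaintext: P[0], P[1].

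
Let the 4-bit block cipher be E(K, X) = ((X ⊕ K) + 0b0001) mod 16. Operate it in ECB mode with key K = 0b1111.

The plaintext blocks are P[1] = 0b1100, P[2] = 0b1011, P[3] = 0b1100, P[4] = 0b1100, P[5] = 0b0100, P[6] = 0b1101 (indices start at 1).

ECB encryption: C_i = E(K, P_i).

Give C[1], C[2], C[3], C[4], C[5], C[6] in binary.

C[1] = 0b0100, C[2] = 0b0101, C[3] = 0b0100, C[4] = 0b0100, C[5] = 0b1100, C[6] = 0b0011

C[1]: E(K, 0b1100) = 0b0100.
C[2]: E(K, 0b1011) = 0b0101.
C[3]: E(K, 0b1100) = 0b0100.
C[4]: E(K, 0b1100) = 0b0100.
C[5]: E(K, 0b0100) = 0b1100.
C[6]: E(K, 0b1101) = 0b0011.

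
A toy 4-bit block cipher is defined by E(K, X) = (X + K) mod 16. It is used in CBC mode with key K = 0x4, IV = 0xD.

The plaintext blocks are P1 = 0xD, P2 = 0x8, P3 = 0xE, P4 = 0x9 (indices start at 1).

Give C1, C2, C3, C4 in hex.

CBC encryption: C_i = E(K, P_i ⊕ C_{i−1}), with C_{0} = IV.
C1: P1 ⊕ 0xD = 0x0; E(K, 0x0) = 0x4.
C2: P2 ⊕ 0x4 = 0xC; E(K, 0xC) = 0x0.
C3: P3 ⊕ 0x0 = 0xE; E(K, 0xE) = 0x2.
C4: P4 ⊕ 0x2 = 0xB; E(K, 0xB) = 0xF.

C1 = 0x4, C2 = 0x0, C3 = 0x2, C4 = 0xF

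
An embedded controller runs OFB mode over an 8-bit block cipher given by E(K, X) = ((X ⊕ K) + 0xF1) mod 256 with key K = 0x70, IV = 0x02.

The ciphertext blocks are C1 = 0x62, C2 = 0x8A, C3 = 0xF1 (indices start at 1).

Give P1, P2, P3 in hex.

OFB decryption: S_i = E(K, S_{i−1}) with S_{0} = IV; P_i = C_i ⊕ S_i.
P1: S = E(K, 0x02) = 0x63; 0x62 ⊕ 0x63 = 0x01.
P2: S = E(K, 0x63) = 0x04; 0x8A ⊕ 0x04 = 0x8E.
P3: S = E(K, 0x04) = 0x65; 0xF1 ⊕ 0x65 = 0x94.

P1 = 0x01, P2 = 0x8E, P3 = 0x94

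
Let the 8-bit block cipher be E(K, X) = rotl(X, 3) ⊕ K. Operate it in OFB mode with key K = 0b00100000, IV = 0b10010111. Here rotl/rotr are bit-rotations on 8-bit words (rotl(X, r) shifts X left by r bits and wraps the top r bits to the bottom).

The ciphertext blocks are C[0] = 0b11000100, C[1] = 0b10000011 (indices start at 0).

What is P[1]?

OFB decryption: S_i = E(K, S_{i−1}) with S_{−1} = IV; P_i = C_i ⊕ S_i.
P[0]: S = E(K, 0b10010111) = 0b10011100; 0b11000100 ⊕ 0b10011100 = 0b01011000.
P[1]: S = E(K, 0b10011100) = 0b11000100; 0b10000011 ⊕ 0b11000100 = 0b01000111.

P[1] = 0b01000111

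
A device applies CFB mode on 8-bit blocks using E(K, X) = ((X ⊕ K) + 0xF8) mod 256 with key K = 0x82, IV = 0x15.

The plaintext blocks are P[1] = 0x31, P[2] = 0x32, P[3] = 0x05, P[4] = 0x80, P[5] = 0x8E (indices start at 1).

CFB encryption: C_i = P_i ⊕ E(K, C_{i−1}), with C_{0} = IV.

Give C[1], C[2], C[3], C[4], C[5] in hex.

C[1]: E(K, 0x15) = 0x8F; 0x31 ⊕ 0x8F = 0xBE.
C[2]: E(K, 0xBE) = 0x34; 0x32 ⊕ 0x34 = 0x06.
C[3]: E(K, 0x06) = 0x7C; 0x05 ⊕ 0x7C = 0x79.
C[4]: E(K, 0x79) = 0xF3; 0x80 ⊕ 0xF3 = 0x73.
C[5]: E(K, 0x73) = 0xE9; 0x8E ⊕ 0xE9 = 0x67.

C[1] = 0xBE, C[2] = 0x06, C[3] = 0x79, C[4] = 0x73, C[5] = 0x67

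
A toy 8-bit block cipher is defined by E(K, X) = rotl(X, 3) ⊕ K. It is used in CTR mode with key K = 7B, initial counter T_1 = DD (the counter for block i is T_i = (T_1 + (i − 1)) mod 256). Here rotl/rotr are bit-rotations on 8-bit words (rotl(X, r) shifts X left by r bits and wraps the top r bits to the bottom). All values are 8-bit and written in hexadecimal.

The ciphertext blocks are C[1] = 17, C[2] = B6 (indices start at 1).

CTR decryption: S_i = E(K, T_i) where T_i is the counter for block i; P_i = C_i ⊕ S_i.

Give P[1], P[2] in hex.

P[1]: T = DD, S = E(K, T) = 95; 17 ⊕ 95 = 82.
P[2]: T = DE, S = E(K, T) = 8D; B6 ⊕ 8D = 3B.

P[1] = 82, P[2] = 3B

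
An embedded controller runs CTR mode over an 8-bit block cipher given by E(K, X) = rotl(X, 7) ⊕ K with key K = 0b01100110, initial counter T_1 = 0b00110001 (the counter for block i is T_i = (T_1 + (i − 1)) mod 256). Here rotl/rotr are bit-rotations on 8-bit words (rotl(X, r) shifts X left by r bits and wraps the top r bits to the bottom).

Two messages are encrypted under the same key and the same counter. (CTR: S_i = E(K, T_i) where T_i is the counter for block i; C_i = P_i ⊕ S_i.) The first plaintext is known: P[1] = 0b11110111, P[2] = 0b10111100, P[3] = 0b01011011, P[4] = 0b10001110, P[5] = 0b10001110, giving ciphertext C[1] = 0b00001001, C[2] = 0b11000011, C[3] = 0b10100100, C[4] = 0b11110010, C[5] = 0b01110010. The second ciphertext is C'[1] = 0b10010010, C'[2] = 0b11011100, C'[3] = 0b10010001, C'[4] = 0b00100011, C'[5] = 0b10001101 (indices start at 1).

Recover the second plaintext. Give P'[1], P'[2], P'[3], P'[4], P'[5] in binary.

In CTR with a reused counter, both messages share the same keystream S_i, so C_i ⊕ C'_i = P_i ⊕ P'_i and thus P'_i = P_i ⊕ C_i ⊕ C'_i.
P'[1]: 0b11110111 ⊕ 0b00001001 ⊕ 0b10010010 = 0b01101100.
P'[2]: 0b10111100 ⊕ 0b11000011 ⊕ 0b11011100 = 0b10100011.
P'[3]: 0b01011011 ⊕ 0b10100100 ⊕ 0b10010001 = 0b01101110.
P'[4]: 0b10001110 ⊕ 0b11110010 ⊕ 0b00100011 = 0b01011111.
P'[5]: 0b10001110 ⊕ 0b01110010 ⊕ 0b10001101 = 0b01110001.

P'[1] = 0b01101100, P'[2] = 0b10100011, P'[3] = 0b01101110, P'[4] = 0b01011111, P'[5] = 0b01110001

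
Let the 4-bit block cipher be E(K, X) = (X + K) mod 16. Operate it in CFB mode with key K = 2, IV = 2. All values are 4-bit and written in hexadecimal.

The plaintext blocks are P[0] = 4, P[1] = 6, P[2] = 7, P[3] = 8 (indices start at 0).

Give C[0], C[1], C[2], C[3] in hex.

CFB encryption: C_i = P_i ⊕ E(K, C_{i−1}), with C_{−1} = IV.
C[0]: E(K, 2) = 4; 4 ⊕ 4 = 0.
C[1]: E(K, 0) = 2; 6 ⊕ 2 = 4.
C[2]: E(K, 4) = 6; 7 ⊕ 6 = 1.
C[3]: E(K, 1) = 3; 8 ⊕ 3 = B.

C[0] = 0, C[1] = 4, C[2] = 1, C[3] = B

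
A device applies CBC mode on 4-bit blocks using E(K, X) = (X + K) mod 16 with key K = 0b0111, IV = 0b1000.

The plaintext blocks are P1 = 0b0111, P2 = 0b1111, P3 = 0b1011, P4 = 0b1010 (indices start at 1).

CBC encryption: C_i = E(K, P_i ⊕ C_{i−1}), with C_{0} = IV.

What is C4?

C1: P1 ⊕ 0b1000 = 0b1111; E(K, 0b1111) = 0b0110.
C2: P2 ⊕ 0b0110 = 0b1001; E(K, 0b1001) = 0b0000.
C3: P3 ⊕ 0b0000 = 0b1011; E(K, 0b1011) = 0b0010.
C4: P4 ⊕ 0b0010 = 0b1000; E(K, 0b1000) = 0b1111.

C4 = 0b1111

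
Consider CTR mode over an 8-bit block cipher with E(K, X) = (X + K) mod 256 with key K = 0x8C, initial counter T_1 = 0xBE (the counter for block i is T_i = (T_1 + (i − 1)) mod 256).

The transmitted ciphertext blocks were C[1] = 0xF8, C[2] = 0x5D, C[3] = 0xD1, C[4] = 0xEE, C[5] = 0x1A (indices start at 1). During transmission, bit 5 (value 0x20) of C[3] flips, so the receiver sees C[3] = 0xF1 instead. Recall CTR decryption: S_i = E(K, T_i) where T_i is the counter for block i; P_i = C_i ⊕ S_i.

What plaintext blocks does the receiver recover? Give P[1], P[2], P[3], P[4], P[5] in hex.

P[1] = 0xB2, P[2] = 0x16, P[3] = 0xBD, P[4] = 0xA3, P[5] = 0x54

Only C[3] changed, to 0xF1. In CTR, a change in C_i flips the same bit in P_i only; the keystream is unaffected. Decrypting the received ciphertext:
P[1]: T = 0xBE, S = E(K, T) = 0x4A; 0xF8 ⊕ 0x4A = 0xB2.
P[2]: T = 0xBF, S = E(K, T) = 0x4B; 0x5D ⊕ 0x4B = 0x16.
P[3]: T = 0xC0, S = E(K, T) = 0x4C; 0xF1 ⊕ 0x4C = 0xBD.
P[4]: T = 0xC1, S = E(K, T) = 0x4D; 0xEE ⊕ 0x4D = 0xA3.
P[5]: T = 0xC2, S = E(K, T) = 0x4E; 0x1A ⊕ 0x4E = 0x54.
Blocks that differ from the original plaintext: P[3].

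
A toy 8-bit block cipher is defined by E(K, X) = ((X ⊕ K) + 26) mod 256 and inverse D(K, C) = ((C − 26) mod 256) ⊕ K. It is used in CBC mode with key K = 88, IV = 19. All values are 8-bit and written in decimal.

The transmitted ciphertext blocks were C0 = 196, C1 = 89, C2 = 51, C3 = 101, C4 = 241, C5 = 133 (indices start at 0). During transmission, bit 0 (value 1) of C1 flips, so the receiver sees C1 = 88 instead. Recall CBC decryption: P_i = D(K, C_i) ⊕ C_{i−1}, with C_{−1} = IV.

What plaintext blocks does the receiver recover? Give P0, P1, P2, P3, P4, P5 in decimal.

P0 = 225, P1 = 162, P2 = 25, P3 = 32, P4 = 234, P5 = 194

Only C1 changed, to 88. In CBC, a change in C_i garbles P_i and flips the same bit in P_{i+1}. Decrypting the received ciphertext:
P0: D(K, 196) = 242; 242 ⊕ 19 = 225.
P1: D(K, 88) = 102; 102 ⊕ 196 = 162.
P2: D(K, 51) = 65; 65 ⊕ 88 = 25.
P3: D(K, 101) = 19; 19 ⊕ 51 = 32.
P4: D(K, 241) = 143; 143 ⊕ 101 = 234.
P5: D(K, 133) = 51; 51 ⊕ 241 = 194.
Blocks that differ from the original plaintext: P1, P2.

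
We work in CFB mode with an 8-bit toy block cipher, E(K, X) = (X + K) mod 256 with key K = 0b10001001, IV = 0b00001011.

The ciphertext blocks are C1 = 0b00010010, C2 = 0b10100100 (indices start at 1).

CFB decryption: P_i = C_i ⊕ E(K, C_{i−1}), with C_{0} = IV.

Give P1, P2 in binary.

P1: E(K, 0b00001011) = 0b10010100; 0b00010010 ⊕ 0b10010100 = 0b10000110.
P2: E(K, 0b00010010) = 0b10011011; 0b10100100 ⊕ 0b10011011 = 0b00111111.

P1 = 0b10000110, P2 = 0b00111111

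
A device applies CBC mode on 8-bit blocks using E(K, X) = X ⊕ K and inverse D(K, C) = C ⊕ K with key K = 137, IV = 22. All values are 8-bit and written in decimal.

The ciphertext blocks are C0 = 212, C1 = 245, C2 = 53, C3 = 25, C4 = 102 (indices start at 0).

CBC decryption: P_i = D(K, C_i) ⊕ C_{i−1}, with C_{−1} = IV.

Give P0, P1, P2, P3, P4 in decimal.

P0 = 75, P1 = 168, P2 = 73, P3 = 165, P4 = 246

P0: D(K, 212) = 93; 93 ⊕ 22 = 75.
P1: D(K, 245) = 124; 124 ⊕ 212 = 168.
P2: D(K, 53) = 188; 188 ⊕ 245 = 73.
P3: D(K, 25) = 144; 144 ⊕ 53 = 165.
P4: D(K, 102) = 239; 239 ⊕ 25 = 246.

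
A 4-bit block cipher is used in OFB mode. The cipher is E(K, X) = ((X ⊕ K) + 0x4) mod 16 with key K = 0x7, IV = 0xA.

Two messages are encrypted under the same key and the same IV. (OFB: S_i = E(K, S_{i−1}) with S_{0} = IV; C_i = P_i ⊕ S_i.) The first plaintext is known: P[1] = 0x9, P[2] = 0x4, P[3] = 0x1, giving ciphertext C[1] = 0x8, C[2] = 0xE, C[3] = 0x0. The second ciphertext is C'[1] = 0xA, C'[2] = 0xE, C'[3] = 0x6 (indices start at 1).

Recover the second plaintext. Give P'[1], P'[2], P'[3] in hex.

In OFB with a reused IV, both messages share the same keystream S_i, so C_i ⊕ C'_i = P_i ⊕ P'_i and thus P'_i = P_i ⊕ C_i ⊕ C'_i.
P'[1]: 0x9 ⊕ 0x8 ⊕ 0xA = 0xB.
P'[2]: 0x4 ⊕ 0xE ⊕ 0xE = 0x4.
P'[3]: 0x1 ⊕ 0x0 ⊕ 0x6 = 0x7.

P'[1] = 0xB, P'[2] = 0x4, P'[3] = 0x7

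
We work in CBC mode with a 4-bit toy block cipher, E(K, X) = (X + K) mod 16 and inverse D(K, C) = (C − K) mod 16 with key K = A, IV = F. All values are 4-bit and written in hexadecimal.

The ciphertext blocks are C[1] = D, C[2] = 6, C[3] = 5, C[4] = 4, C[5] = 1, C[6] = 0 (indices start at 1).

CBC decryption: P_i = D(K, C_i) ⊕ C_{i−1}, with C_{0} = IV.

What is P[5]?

P[5]: D(K, 1) = 7; 7 ⊕ 4 = 3.

P[5] = 3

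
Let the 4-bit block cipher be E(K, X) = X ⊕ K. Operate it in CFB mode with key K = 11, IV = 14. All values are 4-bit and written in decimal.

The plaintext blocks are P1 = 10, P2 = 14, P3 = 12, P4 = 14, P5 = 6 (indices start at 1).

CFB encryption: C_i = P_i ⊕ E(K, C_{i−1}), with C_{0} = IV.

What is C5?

C5 = 5

C1: E(K, 14) = 5; 10 ⊕ 5 = 15.
C2: E(K, 15) = 4; 14 ⊕ 4 = 10.
C3: E(K, 10) = 1; 12 ⊕ 1 = 13.
C4: E(K, 13) = 6; 14 ⊕ 6 = 8.
C5: E(K, 8) = 3; 6 ⊕ 3 = 5.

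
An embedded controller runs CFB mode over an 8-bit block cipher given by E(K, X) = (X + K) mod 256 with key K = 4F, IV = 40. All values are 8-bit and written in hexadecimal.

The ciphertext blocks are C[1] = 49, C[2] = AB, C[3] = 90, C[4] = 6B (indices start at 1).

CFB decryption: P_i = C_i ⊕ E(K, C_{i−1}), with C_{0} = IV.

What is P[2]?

P[2] = 33

P[2]: E(K, 49) = 98; AB ⊕ 98 = 33.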